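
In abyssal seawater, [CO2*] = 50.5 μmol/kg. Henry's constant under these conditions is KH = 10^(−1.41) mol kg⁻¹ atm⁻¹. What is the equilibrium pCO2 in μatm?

pCO2 = 1300 μatm

KH = 10^(−1.41) = 3.890×10^-2 mol kg⁻¹ atm⁻¹
pCO2 = [CO2*]/KH = 50.5×10^-6 / 3.890×10^-2 = 1.30×10^-3 atm = 1300 μatm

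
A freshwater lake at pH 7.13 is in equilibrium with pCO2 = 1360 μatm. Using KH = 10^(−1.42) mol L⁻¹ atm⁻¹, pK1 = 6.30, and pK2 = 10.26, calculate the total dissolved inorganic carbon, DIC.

DIC = 0.402 mmol/L

[CO2*] = KH · pCO2 = 10^(−1.42) × 1360×10^-6 = 5.171×10^-5 mol/L
α₀ = 1/(1 + K1/[H⁺] + K1K2/[H⁺]²) = 1/(1 + 10^+0.83 + 10^-2.30) = 0.1288
DIC = [CO2*]/α₀ = 5.171×10^-5 / 0.1288 = 0.402 mmol/L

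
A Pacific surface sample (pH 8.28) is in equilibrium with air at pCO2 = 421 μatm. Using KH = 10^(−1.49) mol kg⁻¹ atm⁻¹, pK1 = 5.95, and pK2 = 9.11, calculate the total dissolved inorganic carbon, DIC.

[CO2*] = KH · pCO2 = 10^(−1.49) × 421×10^-6 = 1.362×10^-5 mol/kg
α₀ = 1/(1 + K1/[H⁺] + K1K2/[H⁺]²) = 1/(1 + 10^+2.33 + 10^+1.50) = 0.004058
DIC = [CO2*]/α₀ = 1.362×10^-5 / 0.004058 = 3.36 mmol/kg

DIC = 3.36 mmol/kg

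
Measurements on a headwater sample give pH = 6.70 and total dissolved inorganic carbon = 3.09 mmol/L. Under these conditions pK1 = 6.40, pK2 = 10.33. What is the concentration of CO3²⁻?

α₂ = 1 / (1 + [H⁺]/K2 + [H⁺]²/(K1K2)) = 1 / (1 + 10^+3.63 + 10^+3.33)
   = 1 / (1 + 4265.8 + 2138.0) = 1/6404.8 = 0.0001561
[CO3²⁻] = α₂ × DIC = 0.0001561 × 3.09 = 0.000482 mmol/L = 0.482 μmol/L

[CO3²⁻] = 0.482 μmol/L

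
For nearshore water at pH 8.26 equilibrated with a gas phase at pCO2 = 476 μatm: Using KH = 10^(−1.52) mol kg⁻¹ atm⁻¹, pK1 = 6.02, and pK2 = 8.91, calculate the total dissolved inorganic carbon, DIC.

DIC = 3.07 mmol/kg

[CO2*] = KH · pCO2 = 10^(−1.52) × 476×10^-6 = 1.437×10^-5 mol/kg
α₀ = 1/(1 + K1/[H⁺] + K1K2/[H⁺]²) = 1/(1 + 10^+2.24 + 10^+1.59) = 0.004680
DIC = [CO2*]/α₀ = 1.437×10^-5 / 0.004680 = 3.07 mmol/kg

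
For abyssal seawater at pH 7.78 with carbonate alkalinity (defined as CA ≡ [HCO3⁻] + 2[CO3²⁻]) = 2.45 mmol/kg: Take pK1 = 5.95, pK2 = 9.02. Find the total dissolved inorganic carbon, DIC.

DIC = 2.36 mmol/kg

CA = [HCO3⁻] + 2[CO3²⁻] = (α₁ + 2α₂)·DIC
At pH 7.78: [H⁺]/K1 = 10^-1.83 = 0.014791, K2/[H⁺] = 10^-1.24 = 0.057544
α₁ = 1/(1 + 0.014791 + 0.057544) = 1/1.0723 = 0.9325; α₂ = α₁·K2/[H⁺] = 0.05366
α₁ + 2α₂ = 1.0399
DIC = CA / (α₁ + 2α₂) = 2.45 / 1.0399 = 2.36 mmol/kg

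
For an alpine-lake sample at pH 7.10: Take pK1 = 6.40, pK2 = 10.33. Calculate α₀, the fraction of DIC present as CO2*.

α₀ = 1 / (1 + K1/[H⁺] + K1K2/[H⁺]²) = 1 / (1 + 10^+0.70 + 10^-2.53)
   = 1 / (1 + 5.0119 + 0.0029512) = 1/6.0148 = 0.1663

α₀ = 0.166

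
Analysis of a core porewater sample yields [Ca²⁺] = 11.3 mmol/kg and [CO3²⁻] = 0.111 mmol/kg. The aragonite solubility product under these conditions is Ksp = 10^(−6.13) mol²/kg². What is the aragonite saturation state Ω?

Ksp = 10^(−6.13) = 7.413×10^-7
Ω = [Ca²⁺][CO3²⁻]/Ksp = (11.3×10^-3)(0.111×10^-3) / 7.413×10^-7 = 1.69

Ω = 1.69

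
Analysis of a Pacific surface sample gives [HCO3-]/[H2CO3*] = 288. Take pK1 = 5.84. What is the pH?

pH = 8.30

From K1 = [H⁺][HCO3-]/[H2CO3*]:  pH = pK1 + log₁₀([HCO3-]/[H2CO3*])
log₁₀(288) = +2.459
pH = 5.84 + (+2.459) = 8.30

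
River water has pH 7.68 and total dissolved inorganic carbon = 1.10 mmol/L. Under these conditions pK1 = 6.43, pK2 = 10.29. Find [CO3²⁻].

[CO3²⁻] = 2.55 μmol/L

α₂ = 1 / (1 + [H⁺]/K2 + [H⁺]²/(K1K2)) = 1 / (1 + 10^+2.61 + 10^+1.36)
   = 1 / (1 + 407.38 + 22.909) = 1/431.29 = 0.002319
[CO3²⁻] = α₂ × DIC = 0.002319 × 1.10 = 0.00255 mmol/L = 2.55 μmol/L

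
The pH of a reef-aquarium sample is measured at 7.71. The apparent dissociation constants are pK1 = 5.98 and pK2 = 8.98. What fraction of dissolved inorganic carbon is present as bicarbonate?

α₁ = 0.933

α₁ = 1 / (1 + [H⁺]/K1 + K2/[H⁺]) = 1 / (1 + 10^-1.73 + 10^-1.27)
   = 1 / (1 + 0.018621 + 0.053703) = 1/1.0723 = 0.9326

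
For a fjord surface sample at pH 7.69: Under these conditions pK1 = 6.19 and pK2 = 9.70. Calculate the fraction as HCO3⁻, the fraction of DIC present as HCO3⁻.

α₁ = 0.960

α₁ = 1 / (1 + [H⁺]/K1 + K2/[H⁺]) = 1 / (1 + 10^-1.50 + 10^-2.01)
   = 1 / (1 + 0.031623 + 0.0097724) = 1/1.0414 = 0.9603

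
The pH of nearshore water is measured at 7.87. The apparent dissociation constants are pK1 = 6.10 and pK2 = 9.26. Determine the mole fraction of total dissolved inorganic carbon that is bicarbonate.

α₁ = 1 / (1 + [H⁺]/K1 + K2/[H⁺]) = 1 / (1 + 10^-1.77 + 10^-1.39)
   = 1 / (1 + 0.016982 + 0.040738) = 1/1.0577 = 0.9454

α₁ = 0.945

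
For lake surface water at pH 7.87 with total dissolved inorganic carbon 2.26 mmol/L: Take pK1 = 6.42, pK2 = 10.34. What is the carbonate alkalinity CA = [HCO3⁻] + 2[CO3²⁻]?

CA = 2.19 mmol/L

CA = [HCO3⁻] + 2[CO3²⁻] = (α₁ + 2α₂)·DIC
At pH 7.87: [H⁺]/K1 = 10^-1.45 = 0.035481, K2/[H⁺] = 10^-2.47 = 0.0033884
α₁ = 1/(1 + 0.035481 + 0.0033884) = 1/1.0389 = 0.9626; α₂ = α₁·K2/[H⁺] = 0.003262
α₁ + 2α₂ = 0.9691
CA = 0.9691 × 2.26 = 2.19 mmol/L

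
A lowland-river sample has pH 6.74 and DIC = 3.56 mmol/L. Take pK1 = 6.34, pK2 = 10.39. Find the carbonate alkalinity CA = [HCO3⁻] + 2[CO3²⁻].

CA = [HCO3⁻] + 2[CO3²⁻] = (α₁ + 2α₂)·DIC
At pH 6.74: [H⁺]/K1 = 10^-0.40 = 0.39811, K2/[H⁺] = 10^-3.65 = 0.00022387
α₁ = 1/(1 + 0.39811 + 0.00022387) = 1/1.3983 = 0.7151; α₂ = α₁·K2/[H⁺] = 0.0001601
α₁ + 2α₂ = 0.7155
CA = 0.7155 × 3.56 = 2.55 mmol/L

CA = 2.55 mmol/L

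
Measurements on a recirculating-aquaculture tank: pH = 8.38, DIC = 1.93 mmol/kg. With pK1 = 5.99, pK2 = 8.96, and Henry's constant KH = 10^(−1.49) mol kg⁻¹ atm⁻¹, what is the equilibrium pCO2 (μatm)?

α₀ = 1 / (1 + K1/[H⁺] + K1K2/[H⁺]²) = 1 / (1 + 10^+2.39 + 10^+1.81)
   = 1 / (1 + 245.47 + 64.565) = 1/311.04 = 0.003215
[CO2*] = α₀ × DIC = 0.003215 × 1.93 = 0.006205 mmol/kg = 6.205 μmol/kg
pCO2 = [CO2*]/KH = 6.205×10^-6 / 3.236×10^-2 = 192 μatm

pCO2 = 192 μatm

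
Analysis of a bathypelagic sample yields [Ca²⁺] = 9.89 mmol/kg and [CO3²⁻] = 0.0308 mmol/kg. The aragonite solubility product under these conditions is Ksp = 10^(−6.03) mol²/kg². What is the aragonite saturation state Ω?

Ksp = 10^(−6.03) = 9.333×10^-7
Ω = [Ca²⁺][CO3²⁻]/Ksp = (9.89×10^-3)(0.0308×10^-3) / 9.333×10^-7 = 0.326

Ω = 0.326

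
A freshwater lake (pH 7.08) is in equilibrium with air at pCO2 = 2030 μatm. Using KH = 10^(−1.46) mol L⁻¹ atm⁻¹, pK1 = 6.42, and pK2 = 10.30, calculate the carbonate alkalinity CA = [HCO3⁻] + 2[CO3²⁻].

[CO2*] = KH · pCO2 = 10^(−1.46) × 2030×10^-6 = 7.039×10^-5 mol/L
α₀ = 1/(1 + K1/[H⁺] + K1K2/[H⁺]²) = 1/(1 + 10^+0.66 + 10^-2.56) = 0.1794
DIC = [CO2*]/α₀ = 7.039×10^-5 / 0.1794 = 0.3923 mmol/L
CA = (α₁ + 2α₂)·DIC = (0.8201 + 2×0.0004942) × 0.3923 = 0.322 mmol/L

CA = 0.322 mmol/L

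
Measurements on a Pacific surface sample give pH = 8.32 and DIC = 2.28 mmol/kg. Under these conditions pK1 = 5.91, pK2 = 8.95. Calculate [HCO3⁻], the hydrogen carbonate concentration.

α₁ = 1 / (1 + [H⁺]/K1 + K2/[H⁺]) = 1 / (1 + 10^-2.41 + 10^-0.63)
   = 1 / (1 + 0.0038905 + 0.23442) = 1/1.2383 = 0.8076
[HCO3⁻] = α₁ × DIC = 0.8076 × 2.28 = 1.84 mmol/kg

[HCO3⁻] = 1.84 mmol/kg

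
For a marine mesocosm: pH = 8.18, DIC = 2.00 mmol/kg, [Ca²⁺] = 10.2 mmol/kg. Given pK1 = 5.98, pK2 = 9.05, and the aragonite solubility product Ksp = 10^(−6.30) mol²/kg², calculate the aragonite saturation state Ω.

α₂ = 1 / (1 + [H⁺]/K2 + [H⁺]²/(K1K2)) = 1 / (1 + 10^+0.87 + 10^-1.33)
   = 1 / (1 + 7.4131 + 0.046774) = 1/8.4599 = 0.1182
[CO3²⁻] = α₂ × DIC = 0.1182 × 2.00 = 0.2364 mmol/kg
Ksp = 10^(−6.30) = 5.012×10^-7
Ω = [Ca²⁺][CO3²⁻]/Ksp = (10.2×10^-3)(2.364×10^-4) / 5.012×10^-7 = 4.81

Ω = 4.81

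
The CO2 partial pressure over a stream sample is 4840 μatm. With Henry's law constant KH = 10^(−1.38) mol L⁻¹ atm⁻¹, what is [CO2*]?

KH = 10^(−1.38) = 4.169×10^-2 mol L⁻¹ atm⁻¹
[CO2*] = KH · pCO2 = 4.169×10^-2 × 4840×10^-6 atm = 2.02×10^-4 mol/L

[CO2*] = 202 μmol/L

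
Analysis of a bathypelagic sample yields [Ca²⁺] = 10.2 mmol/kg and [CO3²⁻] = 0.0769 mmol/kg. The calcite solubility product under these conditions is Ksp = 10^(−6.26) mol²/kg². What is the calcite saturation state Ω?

Ω = 1.43

Ksp = 10^(−6.26) = 5.495×10^-7
Ω = [Ca²⁺][CO3²⁻]/Ksp = (10.2×10^-3)(0.0769×10^-3) / 5.495×10^-7 = 1.43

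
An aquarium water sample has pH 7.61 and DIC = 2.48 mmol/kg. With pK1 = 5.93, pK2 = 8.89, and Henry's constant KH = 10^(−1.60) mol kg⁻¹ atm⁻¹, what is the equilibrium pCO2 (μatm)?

α₀ = 1 / (1 + K1/[H⁺] + K1K2/[H⁺]²) = 1 / (1 + 10^+1.68 + 10^+0.40)
   = 1 / (1 + 47.863 + 2.5119) = 1/51.375 = 0.01946
[CO2*] = α₀ × DIC = 0.01946 × 2.48 = 0.04827 mmol/kg
pCO2 = [CO2*]/KH = 4.827×10^-5 / 2.512×10^-2 = 1920 μatm

pCO2 = 1920 μatm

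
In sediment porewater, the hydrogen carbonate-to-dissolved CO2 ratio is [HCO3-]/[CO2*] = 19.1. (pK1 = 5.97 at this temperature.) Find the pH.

From K1 = [H⁺][HCO3-]/[CO2*]:  pH = pK1 + log₁₀([HCO3-]/[CO2*])
log₁₀(19.1) = +1.281
pH = 5.97 + (+1.281) = 7.25

pH = 7.25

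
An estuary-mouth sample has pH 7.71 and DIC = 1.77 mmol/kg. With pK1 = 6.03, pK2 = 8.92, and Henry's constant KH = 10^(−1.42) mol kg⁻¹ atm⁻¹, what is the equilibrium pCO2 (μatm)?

pCO2 = 899 μatm

α₀ = 1 / (1 + K1/[H⁺] + K1K2/[H⁺]²) = 1 / (1 + 10^+1.68 + 10^+0.47)
   = 1 / (1 + 47.863 + 2.9512) = 1/51.814 = 0.01930
[CO2*] = α₀ × DIC = 0.01930 × 1.77 = 0.03416 mmol/kg
pCO2 = [CO2*]/KH = 3.416×10^-5 / 3.802×10^-2 = 899 μatm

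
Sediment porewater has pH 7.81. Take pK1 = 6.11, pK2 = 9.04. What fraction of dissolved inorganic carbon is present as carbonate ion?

α₂ = 0.0546

α₂ = 1 / (1 + [H⁺]/K2 + [H⁺]²/(K1K2)) = 1 / (1 + 10^+1.23 + 10^-0.47)
   = 1 / (1 + 16.982 + 0.33884) = 1/18.321 = 0.05458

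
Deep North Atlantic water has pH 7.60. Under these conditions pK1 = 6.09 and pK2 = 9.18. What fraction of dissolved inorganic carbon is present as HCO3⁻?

α₁ = 1 / (1 + [H⁺]/K1 + K2/[H⁺]) = 1 / (1 + 10^-1.51 + 10^-1.58)
   = 1 / (1 + 0.030903 + 0.026303) = 1/1.0572 = 0.9459

α₁ = 0.946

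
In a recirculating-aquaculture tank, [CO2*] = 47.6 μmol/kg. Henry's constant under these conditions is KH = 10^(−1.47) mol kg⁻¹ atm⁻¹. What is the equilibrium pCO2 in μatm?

KH = 10^(−1.47) = 3.388×10^-2 mol kg⁻¹ atm⁻¹
pCO2 = [CO2*]/KH = 47.6×10^-6 / 3.388×10^-2 = 1.40×10^-3 atm = 1400 μatm

pCO2 = 1400 μatm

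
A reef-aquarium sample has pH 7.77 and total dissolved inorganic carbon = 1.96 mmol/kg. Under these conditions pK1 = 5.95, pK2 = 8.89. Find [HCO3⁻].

α₁ = 1 / (1 + [H⁺]/K1 + K2/[H⁺]) = 1 / (1 + 10^-1.82 + 10^-1.12)
   = 1 / (1 + 0.015136 + 0.075858) = 1/1.0910 = 0.9166
[HCO3⁻] = α₁ × DIC = 0.9166 × 1.96 = 1.80 mmol/kg

[HCO3⁻] = 1.80 mmol/kg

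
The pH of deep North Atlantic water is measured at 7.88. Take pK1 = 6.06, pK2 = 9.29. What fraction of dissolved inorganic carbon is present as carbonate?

α₂ = 1 / (1 + [H⁺]/K2 + [H⁺]²/(K1K2)) = 1 / (1 + 10^+1.41 + 10^-0.41)
   = 1 / (1 + 25.704 + 0.38905) = 1/27.093 = 0.03691

α₂ = 0.0369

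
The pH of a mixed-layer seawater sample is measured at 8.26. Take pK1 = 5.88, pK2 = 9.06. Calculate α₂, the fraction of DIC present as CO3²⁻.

α₂ = 0.136

α₂ = 1 / (1 + [H⁺]/K2 + [H⁺]²/(K1K2)) = 1 / (1 + 10^+0.80 + 10^-1.58)
   = 1 / (1 + 6.3096 + 0.026303) = 1/7.3359 = 0.1363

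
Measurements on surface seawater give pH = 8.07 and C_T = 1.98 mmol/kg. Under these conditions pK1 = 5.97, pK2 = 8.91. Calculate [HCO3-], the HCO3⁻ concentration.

[HCO3⁻] = 1.72 mmol/kg

α₁ = 1 / (1 + [H⁺]/K1 + K2/[H⁺]) = 1 / (1 + 10^-2.10 + 10^-0.84)
   = 1 / (1 + 0.0079433 + 0.14454) = 1/1.1525 = 0.8677
[HCO3⁻] = α₁ × DIC = 0.8677 × 1.98 = 1.72 mmol/kg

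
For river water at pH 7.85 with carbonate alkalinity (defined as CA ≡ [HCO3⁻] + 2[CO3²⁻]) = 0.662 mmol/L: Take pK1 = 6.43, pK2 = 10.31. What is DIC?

CA = [HCO3⁻] + 2[CO3²⁻] = (α₁ + 2α₂)·DIC
At pH 7.85: [H⁺]/K1 = 10^-1.42 = 0.038019, K2/[H⁺] = 10^-2.46 = 0.0034674
α₁ = 1/(1 + 0.038019 + 0.0034674) = 1/1.0415 = 0.9602; α₂ = α₁·K2/[H⁺] = 0.003329
α₁ + 2α₂ = 0.9668
DIC = CA / (α₁ + 2α₂) = 0.662 / 0.9668 = 0.685 mmol/L

DIC = 0.685 mmol/L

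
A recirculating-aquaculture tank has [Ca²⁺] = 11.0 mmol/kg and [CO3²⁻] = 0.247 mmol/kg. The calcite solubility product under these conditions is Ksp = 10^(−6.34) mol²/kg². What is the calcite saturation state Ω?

Ω = 5.94

Ksp = 10^(−6.34) = 4.571×10^-7
Ω = [Ca²⁺][CO3²⁻]/Ksp = (11.0×10^-3)(0.247×10^-3) / 4.571×10^-7 = 5.94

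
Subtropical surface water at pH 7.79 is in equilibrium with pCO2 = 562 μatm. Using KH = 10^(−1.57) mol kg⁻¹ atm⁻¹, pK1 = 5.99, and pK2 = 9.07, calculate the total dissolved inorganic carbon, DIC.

[CO2*] = KH · pCO2 = 10^(−1.57) × 562×10^-6 = 1.513×10^-5 mol/kg
α₀ = 1/(1 + K1/[H⁺] + K1K2/[H⁺]²) = 1/(1 + 10^+1.80 + 10^+0.52) = 0.01484
DIC = [CO2*]/α₀ = 1.513×10^-5 / 0.01484 = 1.02 mmol/kg

DIC = 1.02 mmol/kg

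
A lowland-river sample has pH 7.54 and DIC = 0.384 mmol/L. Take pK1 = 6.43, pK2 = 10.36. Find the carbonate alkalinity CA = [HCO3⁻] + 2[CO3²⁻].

CA = 0.357 mmol/L

CA = [HCO3⁻] + 2[CO3²⁻] = (α₁ + 2α₂)·DIC
At pH 7.54: [H⁺]/K1 = 10^-1.11 = 0.077625, K2/[H⁺] = 10^-2.82 = 0.0015136
α₁ = 1/(1 + 0.077625 + 0.0015136) = 1/1.0791 = 0.9267; α₂ = α₁·K2/[H⁺] = 0.001403
α₁ + 2α₂ = 0.9295
CA = 0.9295 × 0.384 = 0.357 mmol/L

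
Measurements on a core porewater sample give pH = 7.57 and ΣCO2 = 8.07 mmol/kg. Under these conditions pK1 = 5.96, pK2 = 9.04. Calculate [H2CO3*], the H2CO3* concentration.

α₀ = 1 / (1 + K1/[H⁺] + K1K2/[H⁺]²) = 1 / (1 + 10^+1.61 + 10^+0.14)
   = 1 / (1 + 40.738 + 1.3804) = 1/43.118 = 0.02319
[CO2*] = α₀ × DIC = 0.02319 × 8.07 = 0.187 mmol/kg

[CO2*] = 0.187 mmol/kg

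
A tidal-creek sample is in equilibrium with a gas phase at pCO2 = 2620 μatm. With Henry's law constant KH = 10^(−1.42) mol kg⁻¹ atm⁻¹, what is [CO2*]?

[CO2*] = 99.6 μmol/kg

KH = 10^(−1.42) = 3.802×10^-2 mol kg⁻¹ atm⁻¹
[CO2*] = KH · pCO2 = 3.802×10^-2 × 2620×10^-6 atm = 9.96×10^-5 mol/kg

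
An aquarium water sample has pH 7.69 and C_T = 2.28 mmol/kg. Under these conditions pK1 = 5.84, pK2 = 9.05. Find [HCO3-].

α₁ = 1 / (1 + [H⁺]/K1 + K2/[H⁺]) = 1 / (1 + 10^-1.85 + 10^-1.36)
   = 1 / (1 + 0.014125 + 0.043652) = 1/1.0578 = 0.9454
[HCO3⁻] = α₁ × DIC = 0.9454 × 2.28 = 2.16 mmol/kg

[HCO3⁻] = 2.16 mmol/kg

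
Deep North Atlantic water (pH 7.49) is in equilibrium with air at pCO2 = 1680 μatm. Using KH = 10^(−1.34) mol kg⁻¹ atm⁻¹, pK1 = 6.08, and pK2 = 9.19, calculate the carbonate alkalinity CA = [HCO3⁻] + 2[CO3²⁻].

CA = 2.05 mmol/kg

[CO2*] = KH · pCO2 = 10^(−1.34) × 1680×10^-6 = 7.679×10^-5 mol/kg
α₀ = 1/(1 + K1/[H⁺] + K1K2/[H⁺]²) = 1/(1 + 10^+1.41 + 10^-0.29) = 0.03674
DIC = [CO2*]/α₀ = 7.679×10^-5 / 0.03674 = 2.090 mmol/kg
CA = (α₁ + 2α₂)·DIC = (0.9444 + 2×0.01884) × 2.090 = 2.05 mmol/kg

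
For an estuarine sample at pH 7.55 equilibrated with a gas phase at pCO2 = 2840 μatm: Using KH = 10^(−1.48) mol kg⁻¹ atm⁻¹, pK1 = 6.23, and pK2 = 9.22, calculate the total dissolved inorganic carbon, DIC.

[CO2*] = KH · pCO2 = 10^(−1.48) × 2840×10^-6 = 9.404×10^-5 mol/kg
α₀ = 1/(1 + K1/[H⁺] + K1K2/[H⁺]²) = 1/(1 + 10^+1.32 + 10^-0.35) = 0.04476
DIC = [CO2*]/α₀ = 9.404×10^-5 / 0.04476 = 2.10 mmol/kg

DIC = 2.10 mmol/kg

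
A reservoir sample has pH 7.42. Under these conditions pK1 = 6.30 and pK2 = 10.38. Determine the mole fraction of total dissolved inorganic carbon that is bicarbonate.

α₁ = 0.929

α₁ = 1 / (1 + [H⁺]/K1 + K2/[H⁺]) = 1 / (1 + 10^-1.12 + 10^-2.96)
   = 1 / (1 + 0.075858 + 0.0010965) = 1/1.0770 = 0.9285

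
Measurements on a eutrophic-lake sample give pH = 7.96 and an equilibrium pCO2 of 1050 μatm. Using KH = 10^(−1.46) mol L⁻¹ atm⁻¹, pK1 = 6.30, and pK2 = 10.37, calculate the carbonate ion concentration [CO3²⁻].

[CO2*] = KH · pCO2 = 10^(−1.46) × 1050×10^-6 = 3.641×10^-5 mol/L
α₀ = 1/(1 + K1/[H⁺] + K1K2/[H⁺]²) = 1/(1 + 10^+1.66 + 10^-0.75) = 0.02133
DIC = [CO2*]/α₀ = 3.641×10^-5 / 0.02133 = 1.707 mmol/L
[CO3²⁻] = α₂·DIC; α₂ = 0.003793, so [CO3²⁻] = 0.003793 × 1.707 = 0.00647 mmol/L = 6.47 μmol/L

[CO3²⁻] = 6.47 μmol/L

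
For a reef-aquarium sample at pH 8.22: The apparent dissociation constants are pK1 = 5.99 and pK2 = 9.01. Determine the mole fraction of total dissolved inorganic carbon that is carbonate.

α₂ = 0.139

α₂ = 1 / (1 + [H⁺]/K2 + [H⁺]²/(K1K2)) = 1 / (1 + 10^+0.79 + 10^-1.44)
   = 1 / (1 + 6.1660 + 0.036308) = 1/7.2023 = 0.1388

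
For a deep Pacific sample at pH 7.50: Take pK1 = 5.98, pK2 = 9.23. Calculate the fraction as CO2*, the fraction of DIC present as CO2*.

α₀ = 0.0288

α₀ = 1 / (1 + K1/[H⁺] + K1K2/[H⁺]²) = 1 / (1 + 10^+1.52 + 10^-0.21)
   = 1 / (1 + 33.113 + 0.61660) = 1/34.730 = 0.02879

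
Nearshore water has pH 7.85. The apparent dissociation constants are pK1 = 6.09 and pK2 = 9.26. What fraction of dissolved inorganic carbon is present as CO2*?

α₀ = 0.0165

α₀ = 1 / (1 + K1/[H⁺] + K1K2/[H⁺]²) = 1 / (1 + 10^+1.76 + 10^+0.35)
   = 1 / (1 + 57.544 + 2.2387) = 1/60.783 = 0.01645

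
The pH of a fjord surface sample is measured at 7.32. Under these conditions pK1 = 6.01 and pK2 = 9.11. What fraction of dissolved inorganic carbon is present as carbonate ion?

α₂ = 0.0152

α₂ = 1 / (1 + [H⁺]/K2 + [H⁺]²/(K1K2)) = 1 / (1 + 10^+1.79 + 10^+0.48)
   = 1 / (1 + 61.660 + 3.0200) = 1/65.679 = 0.01523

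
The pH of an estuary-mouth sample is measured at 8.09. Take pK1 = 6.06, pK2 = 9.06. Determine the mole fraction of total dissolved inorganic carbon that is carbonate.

α₂ = 1 / (1 + [H⁺]/K2 + [H⁺]²/(K1K2)) = 1 / (1 + 10^+0.97 + 10^-1.06)
   = 1 / (1 + 9.3325 + 0.087096) = 1/10.420 = 0.09597

α₂ = 0.0960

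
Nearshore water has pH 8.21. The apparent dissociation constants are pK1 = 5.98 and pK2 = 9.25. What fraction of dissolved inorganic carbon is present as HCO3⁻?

α₁ = 0.912

α₁ = 1 / (1 + [H⁺]/K1 + K2/[H⁺]) = 1 / (1 + 10^-2.23 + 10^-1.04)
   = 1 / (1 + 0.0058884 + 0.091201) = 1/1.0971 = 0.9115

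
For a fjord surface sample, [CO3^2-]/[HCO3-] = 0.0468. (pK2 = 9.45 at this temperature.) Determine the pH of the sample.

From K2 = [H⁺][CO3^2-]/[HCO3-]:  pH = pK2 + log₁₀([CO3^2-]/[HCO3-])
log₁₀(0.0468) = -1.330
pH = 9.45 + (-1.330) = 8.12

pH = 8.12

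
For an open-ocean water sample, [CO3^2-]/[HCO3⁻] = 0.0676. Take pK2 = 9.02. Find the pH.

pH = 7.85

From K2 = [H⁺][CO3^2-]/[HCO3⁻]:  pH = pK2 + log₁₀([CO3^2-]/[HCO3⁻])
log₁₀(0.0676) = -1.170
pH = 9.02 + (-1.170) = 7.85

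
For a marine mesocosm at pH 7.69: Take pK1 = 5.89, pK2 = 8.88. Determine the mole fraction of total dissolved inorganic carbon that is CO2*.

α₀ = 0.0147

α₀ = 1 / (1 + K1/[H⁺] + K1K2/[H⁺]²) = 1 / (1 + 10^+1.80 + 10^+0.61)
   = 1 / (1 + 63.096 + 4.0738) = 1/68.170 = 0.01467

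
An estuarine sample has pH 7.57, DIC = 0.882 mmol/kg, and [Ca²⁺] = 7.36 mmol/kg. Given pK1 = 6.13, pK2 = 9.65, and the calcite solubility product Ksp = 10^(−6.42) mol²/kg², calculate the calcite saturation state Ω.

α₂ = 1 / (1 + [H⁺]/K2 + [H⁺]²/(K1K2)) = 1 / (1 + 10^+2.08 + 10^+0.64)
   = 1 / (1 + 120.23 + 4.3652) = 1/125.59 = 0.007962
[CO3²⁻] = α₂ × DIC = 0.007962 × 0.882 = 0.007023 mmol/kg = 7.023 μmol/kg
Ksp = 10^(−6.42) = 3.802×10^-7
Ω = [Ca²⁺][CO3²⁻]/Ksp = (7.36×10^-3)(7.023×10^-6) / 3.802×10^-7 = 0.136

Ω = 0.136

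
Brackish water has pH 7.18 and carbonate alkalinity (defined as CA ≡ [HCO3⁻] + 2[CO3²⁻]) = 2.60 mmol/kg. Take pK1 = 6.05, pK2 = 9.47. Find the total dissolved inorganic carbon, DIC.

DIC = 2.78 mmol/kg

CA = [HCO3⁻] + 2[CO3²⁻] = (α₁ + 2α₂)·DIC
At pH 7.18: [H⁺]/K1 = 10^-1.13 = 0.074131, K2/[H⁺] = 10^-2.29 = 0.0051286
α₁ = 1/(1 + 0.074131 + 0.0051286) = 1/1.0793 = 0.9266; α₂ = α₁·K2/[H⁺] = 0.004752
α₁ + 2α₂ = 0.9361
DIC = CA / (α₁ + 2α₂) = 2.60 / 0.9361 = 2.78 mmol/kg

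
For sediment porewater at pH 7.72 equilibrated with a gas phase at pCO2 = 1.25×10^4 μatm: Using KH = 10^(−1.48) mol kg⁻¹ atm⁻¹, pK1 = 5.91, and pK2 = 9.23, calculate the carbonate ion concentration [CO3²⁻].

[CO3²⁻] = 0.826 mmol/kg

[CO2*] = KH · pCO2 = 10^(−1.48) × 1.25×10^4×10^-6 = 4.139×10^-4 mol/kg
α₀ = 1/(1 + K1/[H⁺] + K1K2/[H⁺]²) = 1/(1 + 10^+1.81 + 10^+0.30) = 0.01480
DIC = [CO2*]/α₀ = 4.139×10^-4 / 0.01480 = 27.96 mmol/kg
[CO3²⁻] = α₂·DIC; α₂ = 0.02953, so [CO3²⁻] = 0.02953 × 27.96 = 0.826 mmol/kg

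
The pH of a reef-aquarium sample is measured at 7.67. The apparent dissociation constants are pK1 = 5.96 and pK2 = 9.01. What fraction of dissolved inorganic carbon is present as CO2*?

α₀ = 0.0183

α₀ = 1 / (1 + K1/[H⁺] + K1K2/[H⁺]²) = 1 / (1 + 10^+1.71 + 10^+0.37)
   = 1 / (1 + 51.286 + 2.3442) = 1/54.630 = 0.01830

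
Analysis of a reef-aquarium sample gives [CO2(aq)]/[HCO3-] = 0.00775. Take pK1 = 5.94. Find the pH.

From K1 = [H⁺][HCO3-]/[CO2(aq)]:  pH = pK1 − log₁₀([CO2(aq)]/[HCO3-])
log₁₀(0.00775) = -2.111
pH = 5.94 − (-2.111) = 8.05

pH = 8.05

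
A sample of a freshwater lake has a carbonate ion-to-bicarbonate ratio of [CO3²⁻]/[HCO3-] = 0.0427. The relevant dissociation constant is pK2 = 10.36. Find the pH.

From K2 = [H⁺][CO3²⁻]/[HCO3-]:  pH = pK2 + log₁₀([CO3²⁻]/[HCO3-])
log₁₀(0.0427) = -1.370
pH = 10.36 + (-1.370) = 8.99

pH = 8.99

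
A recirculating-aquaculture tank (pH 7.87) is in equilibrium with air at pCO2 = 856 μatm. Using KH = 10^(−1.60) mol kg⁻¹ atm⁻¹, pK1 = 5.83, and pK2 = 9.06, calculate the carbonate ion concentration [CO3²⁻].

[CO2*] = KH · pCO2 = 10^(−1.60) × 856×10^-6 = 2.150×10^-5 mol/kg
α₀ = 1/(1 + K1/[H⁺] + K1K2/[H⁺]²) = 1/(1 + 10^+2.04 + 10^+0.85) = 0.008494
DIC = [CO2*]/α₀ = 2.150×10^-5 / 0.008494 = 2.531 mmol/kg
[CO3²⁻] = α₂·DIC; α₂ = 0.06013, so [CO3²⁻] = 0.06013 × 2.531 = 0.152 mmol/kg

[CO3²⁻] = 0.152 mmol/kg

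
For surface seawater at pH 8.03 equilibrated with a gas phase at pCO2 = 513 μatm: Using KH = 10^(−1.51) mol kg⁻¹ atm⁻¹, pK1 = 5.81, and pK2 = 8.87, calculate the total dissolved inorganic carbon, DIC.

DIC = 3.03 mmol/kg

[CO2*] = KH · pCO2 = 10^(−1.51) × 513×10^-6 = 1.585×10^-5 mol/kg
α₀ = 1/(1 + K1/[H⁺] + K1K2/[H⁺]²) = 1/(1 + 10^+2.22 + 10^+1.38) = 0.005237
DIC = [CO2*]/α₀ = 1.585×10^-5 / 0.005237 = 3.03 mmol/kg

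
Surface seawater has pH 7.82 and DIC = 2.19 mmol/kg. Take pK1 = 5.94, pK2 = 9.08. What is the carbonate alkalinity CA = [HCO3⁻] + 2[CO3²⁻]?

CA = 2.28 mmol/kg

CA = [HCO3⁻] + 2[CO3²⁻] = (α₁ + 2α₂)·DIC
At pH 7.82: [H⁺]/K1 = 10^-1.88 = 0.013183, K2/[H⁺] = 10^-1.26 = 0.054954
α₁ = 1/(1 + 0.013183 + 0.054954) = 1/1.0681 = 0.9362; α₂ = α₁·K2/[H⁺] = 0.05145
α₁ + 2α₂ = 1.0391
CA = 1.0391 × 2.19 = 2.28 mmol/kg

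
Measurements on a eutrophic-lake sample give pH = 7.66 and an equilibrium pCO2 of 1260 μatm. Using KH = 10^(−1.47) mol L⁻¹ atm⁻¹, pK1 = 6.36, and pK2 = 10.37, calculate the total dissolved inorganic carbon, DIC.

[CO2*] = KH · pCO2 = 10^(−1.47) × 1260×10^-6 = 4.269×10^-5 mol/L
α₀ = 1/(1 + K1/[H⁺] + K1K2/[H⁺]²) = 1/(1 + 10^+1.30 + 10^-1.41) = 0.04764
DIC = [CO2*]/α₀ = 4.269×10^-5 / 0.04764 = 0.896 mmol/L

DIC = 0.896 mmol/L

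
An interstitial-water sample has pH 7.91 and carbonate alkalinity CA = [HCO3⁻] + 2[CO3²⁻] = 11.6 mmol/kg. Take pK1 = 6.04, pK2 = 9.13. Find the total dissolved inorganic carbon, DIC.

DIC = 11.1 mmol/kg

CA = [HCO3⁻] + 2[CO3²⁻] = (α₁ + 2α₂)·DIC
At pH 7.91: [H⁺]/K1 = 10^-1.87 = 0.013490, K2/[H⁺] = 10^-1.22 = 0.060256
α₁ = 1/(1 + 0.013490 + 0.060256) = 1/1.0737 = 0.9313; α₂ = α₁·K2/[H⁺] = 0.05612
α₁ + 2α₂ = 1.0436
DIC = CA / (α₁ + 2α₂) = 11.6 / 1.0436 = 11.1 mmol/kg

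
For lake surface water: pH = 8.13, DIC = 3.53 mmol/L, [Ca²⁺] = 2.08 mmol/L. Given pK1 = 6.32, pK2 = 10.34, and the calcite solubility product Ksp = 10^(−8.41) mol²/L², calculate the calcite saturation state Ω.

Ω = 11.4

α₂ = 1 / (1 + [H⁺]/K2 + [H⁺]²/(K1K2)) = 1 / (1 + 10^+2.21 + 10^+0.40)
   = 1 / (1 + 162.18 + 2.5119) = 1/165.69 = 0.006035
[CO3²⁻] = α₂ × DIC = 0.006035 × 3.53 = 0.02130 mmol/L
Ksp = 10^(−8.41) = 3.890×10^-9
Ω = [Ca²⁺][CO3²⁻]/Ksp = (2.08×10^-3)(2.130×10^-5) / 3.890×10^-9 = 11.4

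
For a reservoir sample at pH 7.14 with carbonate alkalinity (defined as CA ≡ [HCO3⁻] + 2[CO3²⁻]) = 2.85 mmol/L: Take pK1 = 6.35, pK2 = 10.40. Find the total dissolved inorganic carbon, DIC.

DIC = 3.31 mmol/L

CA = [HCO3⁻] + 2[CO3²⁻] = (α₁ + 2α₂)·DIC
At pH 7.14: [H⁺]/K1 = 10^-0.79 = 0.16218, K2/[H⁺] = 10^-3.26 = 0.00054954
α₁ = 1/(1 + 0.16218 + 0.00054954) = 1/1.1627 = 0.8600; α₂ = α₁·K2/[H⁺] = 0.0004726
α₁ + 2α₂ = 0.8610
DIC = CA / (α₁ + 2α₂) = 2.85 / 0.8610 = 3.31 mmol/L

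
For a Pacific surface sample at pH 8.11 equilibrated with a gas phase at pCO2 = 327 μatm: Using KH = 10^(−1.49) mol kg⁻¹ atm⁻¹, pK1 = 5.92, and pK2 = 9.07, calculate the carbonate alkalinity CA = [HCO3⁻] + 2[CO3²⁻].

[CO2*] = KH · pCO2 = 10^(−1.49) × 327×10^-6 = 1.058×10^-5 mol/kg
α₀ = 1/(1 + K1/[H⁺] + K1K2/[H⁺]²) = 1/(1 + 10^+2.19 + 10^+1.23) = 0.005785
DIC = [CO2*]/α₀ = 1.058×10^-5 / 0.005785 = 1.829 mmol/kg
CA = (α₁ + 2α₂)·DIC = (0.8960 + 2×0.09824) × 1.829 = 2.00 mmol/kg

CA = 2.00 mmol/kg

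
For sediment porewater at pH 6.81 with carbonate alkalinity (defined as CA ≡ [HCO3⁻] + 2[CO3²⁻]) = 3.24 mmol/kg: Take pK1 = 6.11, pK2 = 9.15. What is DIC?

DIC = 3.87 mmol/kg

CA = [HCO3⁻] + 2[CO3²⁻] = (α₁ + 2α₂)·DIC
At pH 6.81: [H⁺]/K1 = 10^-0.70 = 0.19953, K2/[H⁺] = 10^-2.34 = 0.0045709
α₁ = 1/(1 + 0.19953 + 0.0045709) = 1/1.2041 = 0.8305; α₂ = α₁·K2/[H⁺] = 0.003796
α₁ + 2α₂ = 0.8381
DIC = CA / (α₁ + 2α₂) = 3.24 / 0.8381 = 3.87 mmol/kg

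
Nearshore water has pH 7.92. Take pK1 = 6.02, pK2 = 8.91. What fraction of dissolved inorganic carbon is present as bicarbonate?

α₁ = 0.897

α₁ = 1 / (1 + [H⁺]/K1 + K2/[H⁺]) = 1 / (1 + 10^-1.90 + 10^-0.99)
   = 1 / (1 + 0.012589 + 0.10233) = 1/1.1149 = 0.8969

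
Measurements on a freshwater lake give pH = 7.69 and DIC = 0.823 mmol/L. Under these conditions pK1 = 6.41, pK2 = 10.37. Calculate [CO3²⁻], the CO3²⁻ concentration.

α₂ = 1 / (1 + [H⁺]/K2 + [H⁺]²/(K1K2)) = 1 / (1 + 10^+2.68 + 10^+1.40)
   = 1 / (1 + 478.63 + 25.119) = 1/504.75 = 0.001981
[CO3²⁻] = α₂ × DIC = 0.001981 × 0.823 = 0.00163 mmol/L = 1.63 μmol/L

[CO3²⁻] = 1.63 μmol/L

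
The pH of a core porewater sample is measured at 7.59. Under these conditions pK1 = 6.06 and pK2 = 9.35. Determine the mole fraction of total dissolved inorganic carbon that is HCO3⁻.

α₁ = 0.955

α₁ = 1 / (1 + [H⁺]/K1 + K2/[H⁺]) = 1 / (1 + 10^-1.53 + 10^-1.76)
   = 1 / (1 + 0.029512 + 0.017378) = 1/1.0469 = 0.9552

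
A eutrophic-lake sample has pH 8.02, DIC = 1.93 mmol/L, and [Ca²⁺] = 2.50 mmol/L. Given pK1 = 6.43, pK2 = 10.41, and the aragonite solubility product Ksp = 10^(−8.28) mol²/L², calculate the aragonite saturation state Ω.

Ω = 3.64

α₂ = 1 / (1 + [H⁺]/K2 + [H⁺]²/(K1K2)) = 1 / (1 + 10^+2.39 + 10^+0.80)
   = 1 / (1 + 245.47 + 6.3096) = 1/252.78 = 0.003956
[CO3²⁻] = α₂ × DIC = 0.003956 × 1.93 = 0.007635 mmol/L = 7.635 μmol/L
Ksp = 10^(−8.28) = 5.248×10^-9
Ω = [Ca²⁺][CO3²⁻]/Ksp = (2.50×10^-3)(7.635×10^-6) / 5.248×10^-9 = 3.64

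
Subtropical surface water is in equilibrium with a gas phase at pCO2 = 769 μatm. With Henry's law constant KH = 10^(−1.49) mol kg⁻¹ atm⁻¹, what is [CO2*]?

[CO2*] = 24.9 μmol/kg

KH = 10^(−1.49) = 3.236×10^-2 mol kg⁻¹ atm⁻¹
[CO2*] = KH · pCO2 = 3.236×10^-2 × 769×10^-6 atm = 2.49×10^-5 mol/kg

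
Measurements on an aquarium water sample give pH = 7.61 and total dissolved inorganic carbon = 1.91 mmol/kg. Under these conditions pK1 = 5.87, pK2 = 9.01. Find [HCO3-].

[HCO3⁻] = 1.81 mmol/kg

α₁ = 1 / (1 + [H⁺]/K1 + K2/[H⁺]) = 1 / (1 + 10^-1.74 + 10^-1.40)
   = 1 / (1 + 0.018197 + 0.039811) = 1/1.0580 = 0.9452
[HCO3⁻] = α₁ × DIC = 0.9452 × 1.91 = 1.81 mmol/kg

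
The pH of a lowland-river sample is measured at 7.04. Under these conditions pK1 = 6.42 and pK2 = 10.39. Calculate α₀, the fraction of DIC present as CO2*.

α₀ = 1 / (1 + K1/[H⁺] + K1K2/[H⁺]²) = 1 / (1 + 10^+0.62 + 10^-2.73)
   = 1 / (1 + 4.1687 + 0.0018621) = 1/5.1706 = 0.1934

α₀ = 0.193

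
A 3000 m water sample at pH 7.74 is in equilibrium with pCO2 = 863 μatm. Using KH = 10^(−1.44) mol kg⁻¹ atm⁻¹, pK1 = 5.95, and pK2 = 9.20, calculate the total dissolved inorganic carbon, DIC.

DIC = 2.03 mmol/kg

[CO2*] = KH · pCO2 = 10^(−1.44) × 863×10^-6 = 3.133×10^-5 mol/kg
α₀ = 1/(1 + K1/[H⁺] + K1K2/[H⁺]²) = 1/(1 + 10^+1.79 + 10^+0.33) = 0.01543
DIC = [CO2*]/α₀ = 3.133×10^-5 / 0.01543 = 2.03 mmol/kg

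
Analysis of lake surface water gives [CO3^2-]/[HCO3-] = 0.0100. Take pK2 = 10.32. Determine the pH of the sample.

pH = 8.32

From K2 = [H⁺][CO3^2-]/[HCO3-]:  pH = pK2 + log₁₀([CO3^2-]/[HCO3-])
log₁₀(0.0100) = -2.000
pH = 10.32 + (-2.000) = 8.32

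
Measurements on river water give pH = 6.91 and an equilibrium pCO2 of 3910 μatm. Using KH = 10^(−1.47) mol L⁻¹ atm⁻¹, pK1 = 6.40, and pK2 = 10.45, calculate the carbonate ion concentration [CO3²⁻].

[CO3²⁻] = 0.124 μmol/L

[CO2*] = KH · pCO2 = 10^(−1.47) × 3910×10^-6 = 1.325×10^-4 mol/L
α₀ = 1/(1 + K1/[H⁺] + K1K2/[H⁺]²) = 1/(1 + 10^+0.51 + 10^-3.03) = 0.2360
DIC = [CO2*]/α₀ = 1.325×10^-4 / 0.2360 = 0.5613 mmol/L
[CO3²⁻] = α₂·DIC; α₂ = 0.0002203, so [CO3²⁻] = 0.0002203 × 0.5613 = 0.000124 mmol/L = 0.124 μmol/L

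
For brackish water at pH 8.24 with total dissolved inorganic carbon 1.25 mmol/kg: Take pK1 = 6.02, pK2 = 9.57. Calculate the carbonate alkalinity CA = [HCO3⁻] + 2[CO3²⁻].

CA = 1.30 mmol/kg

CA = [HCO3⁻] + 2[CO3²⁻] = (α₁ + 2α₂)·DIC
At pH 8.24: [H⁺]/K1 = 10^-2.22 = 0.0060256, K2/[H⁺] = 10^-1.33 = 0.046774
α₁ = 1/(1 + 0.0060256 + 0.046774) = 1/1.0528 = 0.9498; α₂ = α₁·K2/[H⁺] = 0.04443
α₁ + 2α₂ = 1.0387
CA = 1.0387 × 1.25 = 1.30 mmol/kg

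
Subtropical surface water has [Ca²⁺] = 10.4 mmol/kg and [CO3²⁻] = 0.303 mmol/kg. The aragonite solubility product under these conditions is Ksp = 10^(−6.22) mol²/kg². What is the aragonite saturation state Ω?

Ksp = 10^(−6.22) = 6.026×10^-7
Ω = [Ca²⁺][CO3²⁻]/Ksp = (10.4×10^-3)(0.303×10^-3) / 6.026×10^-7 = 5.23

Ω = 5.23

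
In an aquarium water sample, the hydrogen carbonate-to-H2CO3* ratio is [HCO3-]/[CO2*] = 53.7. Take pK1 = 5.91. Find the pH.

pH = 7.64

From K1 = [H⁺][HCO3-]/[CO2*]:  pH = pK1 + log₁₀([HCO3-]/[CO2*])
log₁₀(53.7) = +1.730
pH = 5.91 + (+1.730) = 7.64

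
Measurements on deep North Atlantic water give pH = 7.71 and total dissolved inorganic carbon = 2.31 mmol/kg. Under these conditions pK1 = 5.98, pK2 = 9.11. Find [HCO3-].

α₁ = 1 / (1 + [H⁺]/K1 + K2/[H⁺]) = 1 / (1 + 10^-1.73 + 10^-1.40)
   = 1 / (1 + 0.018621 + 0.039811) = 1/1.0584 = 0.9448
[HCO3⁻] = α₁ × DIC = 0.9448 × 2.31 = 2.18 mmol/kg

[HCO3⁻] = 2.18 mmol/kg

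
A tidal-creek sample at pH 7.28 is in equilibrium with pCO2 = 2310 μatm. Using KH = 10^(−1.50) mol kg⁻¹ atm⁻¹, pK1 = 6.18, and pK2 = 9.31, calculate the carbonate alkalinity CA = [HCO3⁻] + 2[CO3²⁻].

[CO2*] = KH · pCO2 = 10^(−1.50) × 2310×10^-6 = 7.305×10^-5 mol/kg
α₀ = 1/(1 + K1/[H⁺] + K1K2/[H⁺]²) = 1/(1 + 10^+1.10 + 10^-0.93) = 0.07296
DIC = [CO2*]/α₀ = 7.305×10^-5 / 0.07296 = 1.001 mmol/kg
CA = (α₁ + 2α₂)·DIC = (0.9185 + 2×0.008572) × 1.001 = 0.937 mmol/kg

CA = 0.937 mmol/kg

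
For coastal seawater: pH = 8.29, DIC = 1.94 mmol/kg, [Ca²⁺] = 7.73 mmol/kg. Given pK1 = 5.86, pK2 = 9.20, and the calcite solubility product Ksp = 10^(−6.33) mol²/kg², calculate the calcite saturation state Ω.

α₂ = 1 / (1 + [H⁺]/K2 + [H⁺]²/(K1K2)) = 1 / (1 + 10^+0.91 + 10^-1.52)
   = 1 / (1 + 8.1283 + 0.030200) = 1/9.1585 = 0.1092
[CO3²⁻] = α₂ × DIC = 0.1092 × 1.94 = 0.2118 mmol/kg
Ksp = 10^(−6.33) = 4.677×10^-7
Ω = [Ca²⁺][CO3²⁻]/Ksp = (7.73×10^-3)(2.118×10^-4) / 4.677×10^-7 = 3.50

Ω = 3.50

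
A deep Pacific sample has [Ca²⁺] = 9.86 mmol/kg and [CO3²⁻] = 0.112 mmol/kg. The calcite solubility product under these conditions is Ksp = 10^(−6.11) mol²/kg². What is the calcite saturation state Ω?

Ksp = 10^(−6.11) = 7.762×10^-7
Ω = [Ca²⁺][CO3²⁻]/Ksp = (9.86×10^-3)(0.112×10^-3) / 7.762×10^-7 = 1.42

Ω = 1.42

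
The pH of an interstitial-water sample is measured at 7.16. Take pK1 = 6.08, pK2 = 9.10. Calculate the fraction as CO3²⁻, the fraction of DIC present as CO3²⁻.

α₂ = 1 / (1 + [H⁺]/K2 + [H⁺]²/(K1K2)) = 1 / (1 + 10^+1.94 + 10^+0.86)
   = 1 / (1 + 87.096 + 7.2444) = 1/95.341 = 0.01049

α₂ = 0.0105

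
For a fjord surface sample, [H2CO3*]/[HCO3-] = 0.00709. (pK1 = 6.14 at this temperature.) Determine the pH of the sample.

From K1 = [H⁺][HCO3-]/[H2CO3*]:  pH = pK1 − log₁₀([H2CO3*]/[HCO3-])
log₁₀(0.00709) = -2.149
pH = 6.14 − (-2.149) = 8.29

pH = 8.29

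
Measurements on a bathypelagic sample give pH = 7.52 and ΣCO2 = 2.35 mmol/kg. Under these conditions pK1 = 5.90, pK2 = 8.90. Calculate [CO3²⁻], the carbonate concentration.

[CO3²⁻] = 0.0919 mmol/kg

α₂ = 1 / (1 + [H⁺]/K2 + [H⁺]²/(K1K2)) = 1 / (1 + 10^+1.38 + 10^-0.24)
   = 1 / (1 + 23.988 + 0.57544) = 1/25.564 = 0.03912
[CO3²⁻] = α₂ × DIC = 0.03912 × 2.35 = 0.0919 mmol/kg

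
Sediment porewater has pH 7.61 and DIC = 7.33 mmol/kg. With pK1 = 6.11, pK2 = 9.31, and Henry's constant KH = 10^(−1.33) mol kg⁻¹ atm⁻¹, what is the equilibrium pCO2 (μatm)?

α₀ = 1 / (1 + K1/[H⁺] + K1K2/[H⁺]²) = 1 / (1 + 10^+1.50 + 10^-0.20)
   = 1 / (1 + 31.623 + 0.63096) = 1/33.254 = 0.03007
[CO2*] = α₀ × DIC = 0.03007 × 7.33 = 0.2204 mmol/kg
pCO2 = [CO2*]/KH = 2.204×10^-4 / 4.677×10^-2 = 4710 μatm

pCO2 = 4710 μatm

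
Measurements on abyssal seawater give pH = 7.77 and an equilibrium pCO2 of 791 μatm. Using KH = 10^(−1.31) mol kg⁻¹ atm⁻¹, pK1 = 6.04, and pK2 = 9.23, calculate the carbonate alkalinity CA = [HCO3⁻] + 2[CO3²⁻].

CA = 2.22 mmol/kg

[CO2*] = KH · pCO2 = 10^(−1.31) × 791×10^-6 = 3.874×10^-5 mol/kg
α₀ = 1/(1 + K1/[H⁺] + K1K2/[H⁺]²) = 1/(1 + 10^+1.73 + 10^+0.27) = 0.01768
DIC = [CO2*]/α₀ = 3.874×10^-5 / 0.01768 = 2.191 mmol/kg
CA = (α₁ + 2α₂)·DIC = (0.9494 + 2×0.03292) × 2.191 = 2.22 mmol/kg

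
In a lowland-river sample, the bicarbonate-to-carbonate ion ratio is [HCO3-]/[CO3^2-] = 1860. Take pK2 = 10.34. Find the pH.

pH = 7.07

From K2 = [H⁺][CO3^2-]/[HCO3-]:  pH = pK2 − log₁₀([HCO3-]/[CO3^2-])
log₁₀(1860) = +3.270
pH = 10.34 − (+3.270) = 7.07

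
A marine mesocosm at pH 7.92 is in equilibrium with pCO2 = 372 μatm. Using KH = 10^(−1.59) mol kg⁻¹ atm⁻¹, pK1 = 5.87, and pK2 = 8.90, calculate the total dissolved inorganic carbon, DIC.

[CO2*] = KH · pCO2 = 10^(−1.59) × 372×10^-6 = 9.562×10^-6 mol/kg
α₀ = 1/(1 + K1/[H⁺] + K1K2/[H⁺]²) = 1/(1 + 10^+2.05 + 10^+1.07) = 0.008003
DIC = [CO2*]/α₀ = 9.562×10^-6 / 0.008003 = 1.19 mmol/kg

DIC = 1.19 mmol/kg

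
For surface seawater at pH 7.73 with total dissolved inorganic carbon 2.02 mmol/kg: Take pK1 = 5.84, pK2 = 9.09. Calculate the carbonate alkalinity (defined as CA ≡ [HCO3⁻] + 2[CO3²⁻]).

CA = [HCO3⁻] + 2[CO3²⁻] = (α₁ + 2α₂)·DIC
At pH 7.73: [H⁺]/K1 = 10^-1.89 = 0.012882, K2/[H⁺] = 10^-1.36 = 0.043652
α₁ = 1/(1 + 0.012882 + 0.043652) = 1/1.0565 = 0.9465; α₂ = α₁·K2/[H⁺] = 0.04132
α₁ + 2α₂ = 1.0291
CA = 1.0291 × 2.02 = 2.08 mmol/kg

CA = 2.08 mmol/kg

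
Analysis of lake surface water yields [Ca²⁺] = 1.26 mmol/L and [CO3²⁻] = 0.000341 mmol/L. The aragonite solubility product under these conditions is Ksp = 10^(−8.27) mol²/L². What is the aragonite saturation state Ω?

Ksp = 10^(−8.27) = 5.370×10^-9
Ω = [Ca²⁺][CO3²⁻]/Ksp = (1.26×10^-3)(0.000341×10^-3) / 5.370×10^-9 = 0.0800

Ω = 0.0800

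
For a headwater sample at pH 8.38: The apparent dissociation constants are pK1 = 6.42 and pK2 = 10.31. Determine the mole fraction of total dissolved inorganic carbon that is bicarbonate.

α₁ = 1 / (1 + [H⁺]/K1 + K2/[H⁺]) = 1 / (1 + 10^-1.96 + 10^-1.93)
   = 1 / (1 + 0.010965 + 0.011749) = 1/1.0227 = 0.9778

α₁ = 0.978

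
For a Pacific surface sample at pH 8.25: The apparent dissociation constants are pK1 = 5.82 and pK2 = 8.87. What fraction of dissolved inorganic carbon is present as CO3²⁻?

α₂ = 0.193

α₂ = 1 / (1 + [H⁺]/K2 + [H⁺]²/(K1K2)) = 1 / (1 + 10^+0.62 + 10^-1.81)
   = 1 / (1 + 4.1687 + 0.015488) = 1/5.1842 = 0.1929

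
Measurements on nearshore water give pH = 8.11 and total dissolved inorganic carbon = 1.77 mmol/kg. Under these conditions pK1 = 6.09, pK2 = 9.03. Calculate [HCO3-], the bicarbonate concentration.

α₁ = 1 / (1 + [H⁺]/K1 + K2/[H⁺]) = 1 / (1 + 10^-2.02 + 10^-0.92)
   = 1 / (1 + 0.0095499 + 0.12023) = 1/1.1298 = 0.8851
[HCO3⁻] = α₁ × DIC = 0.8851 × 1.77 = 1.57 mmol/kg

[HCO3⁻] = 1.57 mmol/kg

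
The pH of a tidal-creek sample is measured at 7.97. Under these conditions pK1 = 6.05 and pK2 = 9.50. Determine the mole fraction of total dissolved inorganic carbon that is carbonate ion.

α₂ = 0.0283

α₂ = 1 / (1 + [H⁺]/K2 + [H⁺]²/(K1K2)) = 1 / (1 + 10^+1.53 + 10^-0.39)
   = 1 / (1 + 33.884 + 0.40738) = 1/35.292 = 0.02834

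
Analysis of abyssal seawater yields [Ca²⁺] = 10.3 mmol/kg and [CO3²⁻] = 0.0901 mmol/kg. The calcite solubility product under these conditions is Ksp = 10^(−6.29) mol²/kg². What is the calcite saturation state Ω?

Ω = 1.81

Ksp = 10^(−6.29) = 5.129×10^-7
Ω = [Ca²⁺][CO3²⁻]/Ksp = (10.3×10^-3)(0.0901×10^-3) / 5.129×10^-7 = 1.81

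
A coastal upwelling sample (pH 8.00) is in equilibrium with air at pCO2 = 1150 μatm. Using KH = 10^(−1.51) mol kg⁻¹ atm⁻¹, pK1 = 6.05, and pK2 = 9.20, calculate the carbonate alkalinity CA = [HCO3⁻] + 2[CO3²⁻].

CA = 3.57 mmol/kg

[CO2*] = KH · pCO2 = 10^(−1.51) × 1150×10^-6 = 3.554×10^-5 mol/kg
α₀ = 1/(1 + K1/[H⁺] + K1K2/[H⁺]²) = 1/(1 + 10^+1.95 + 10^+0.75) = 0.01044
DIC = [CO2*]/α₀ = 3.554×10^-5 / 0.01044 = 3.403 mmol/kg
CA = (α₁ + 2α₂)·DIC = (0.9308 + 2×0.05873) × 3.403 = 3.57 mmol/kg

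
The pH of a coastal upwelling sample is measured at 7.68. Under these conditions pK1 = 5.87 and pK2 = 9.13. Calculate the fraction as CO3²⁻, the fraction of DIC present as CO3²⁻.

α₂ = 1 / (1 + [H⁺]/K2 + [H⁺]²/(K1K2)) = 1 / (1 + 10^+1.45 + 10^-0.36)
   = 1 / (1 + 28.184 + 0.43652) = 1/29.620 = 0.03376

α₂ = 0.0338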